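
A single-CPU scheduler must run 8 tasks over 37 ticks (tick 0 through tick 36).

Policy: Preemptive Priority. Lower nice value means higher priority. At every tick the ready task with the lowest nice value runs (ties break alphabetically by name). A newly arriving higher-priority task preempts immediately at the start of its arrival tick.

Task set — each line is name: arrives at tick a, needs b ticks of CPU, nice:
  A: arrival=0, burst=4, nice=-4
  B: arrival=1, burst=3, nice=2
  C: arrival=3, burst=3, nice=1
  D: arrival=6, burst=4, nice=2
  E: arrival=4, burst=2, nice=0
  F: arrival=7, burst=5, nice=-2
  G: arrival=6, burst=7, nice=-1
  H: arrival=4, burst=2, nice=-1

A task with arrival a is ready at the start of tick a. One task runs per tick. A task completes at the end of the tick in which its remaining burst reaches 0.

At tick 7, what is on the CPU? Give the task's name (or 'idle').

running at tick 7 = F

t=0: ready={A} → run A
t=1: ready={A,B} → run A
t=2: ready={A,B} → run A
t=3: ready={A,B,C} → run A
t=4: ready={B,C,E,H} → run H
t=5: ready={B,C,E,H} → run H
t=6: ready={B,C,D,E,G} → run G
t=7: ready={B,C,D,E,F,G} → run F
t=8: ready={B,C,D,E,F,G} → run F
t=9: ready={B,C,D,E,F,G} → run F
t=10: ready={B,C,D,E,F,G} → run F
t=11: ready={B,C,D,E,F,G} → run F
t=12: ready={B,C,D,E,G} → run G
t=13: ready={B,C,D,E,G} → run G
t=14: ready={B,C,D,E,G} → run G
t=15: ready={B,C,D,E,G} → run G
t=16: ready={B,C,D,E,G} → run G
t=17: ready={B,C,D,E,G} → run G
t=18: ready={B,C,D,E} → run E
t=19: ready={B,C,D,E} → run E
t=20: ready={B,C,D} → run C
t=21: ready={B,C,D} → run C
t=22: ready={B,C,D} → run C
t=23: ready={B,D} → run B
t=24: ready={B,D} → run B
t=25: ready={B,D} → run B
t=26: ready={D} → run D
t=27: ready={D} → run D
t=28: ready={D} → run D
t=29: ready={D} → run D
t=30: (idle)
t=31: (idle)
t=32: (idle)
t=33: (idle)
t=34: (idle)
t=35: (idle)
t=36: (idle)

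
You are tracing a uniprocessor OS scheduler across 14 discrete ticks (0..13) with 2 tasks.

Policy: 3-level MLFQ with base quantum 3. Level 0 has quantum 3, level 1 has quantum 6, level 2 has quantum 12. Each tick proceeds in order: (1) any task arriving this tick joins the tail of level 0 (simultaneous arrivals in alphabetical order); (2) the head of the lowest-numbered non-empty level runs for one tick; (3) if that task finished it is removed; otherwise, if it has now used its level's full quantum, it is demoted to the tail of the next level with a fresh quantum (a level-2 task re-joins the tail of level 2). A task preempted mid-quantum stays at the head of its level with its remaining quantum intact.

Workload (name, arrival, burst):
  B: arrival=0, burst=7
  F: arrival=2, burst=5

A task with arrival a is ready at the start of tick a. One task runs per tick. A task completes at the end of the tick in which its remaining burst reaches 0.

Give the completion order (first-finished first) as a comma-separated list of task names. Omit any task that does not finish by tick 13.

t=0: L0/L1/L2 = B/-/- → run B
t=1: L0/L1/L2 = B/-/- → run B
t=2: L0/L1/L2 = BF/-/- → run B
t=3: L0/L1/L2 = F/B/- → run F
t=4: L0/L1/L2 = F/B/- → run F
t=5: L0/L1/L2 = F/B/- → run F
t=6: L0/L1/L2 = -/BF/- → run B
t=7: L0/L1/L2 = -/BF/- → run B
t=8: L0/L1/L2 = -/BF/- → run B
t=9: L0/L1/L2 = -/BF/- → run B
t=10: L0/L1/L2 = -/F/- → run F
t=11: L0/L1/L2 = -/F/- → run F
t=12: (idle)
t=13: (idle)

completion order = B, F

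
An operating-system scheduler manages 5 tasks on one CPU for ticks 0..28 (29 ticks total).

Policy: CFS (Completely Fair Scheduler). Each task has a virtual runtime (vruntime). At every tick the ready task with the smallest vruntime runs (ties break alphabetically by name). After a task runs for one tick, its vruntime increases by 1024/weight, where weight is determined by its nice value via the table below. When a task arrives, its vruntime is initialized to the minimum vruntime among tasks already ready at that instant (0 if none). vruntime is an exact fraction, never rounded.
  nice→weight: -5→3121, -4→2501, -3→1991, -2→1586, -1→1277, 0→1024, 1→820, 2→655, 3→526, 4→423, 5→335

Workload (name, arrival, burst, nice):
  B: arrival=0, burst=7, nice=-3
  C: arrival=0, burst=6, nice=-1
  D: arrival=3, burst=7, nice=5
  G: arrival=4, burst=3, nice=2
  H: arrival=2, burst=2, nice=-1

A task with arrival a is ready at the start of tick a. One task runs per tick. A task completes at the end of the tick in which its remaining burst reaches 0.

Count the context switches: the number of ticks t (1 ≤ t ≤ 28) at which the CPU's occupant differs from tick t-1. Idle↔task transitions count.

t=0: vr[B=0 C=0] → run B
t=1: vr[B=1024/1991 C=0] → run C
t=2: vr[B=1024/1991 C=1024/1277 H=1024/1991] → run B
t=3: vr[B=2048/1991 C=1024/1277 D=1024/1991 H=1024/1991] → run D
t=4: vr[B=2048/1991 C=1024/1277 D=2381824/666985 G=1024/1991 H=1024/1991] → run G
t=5: vr[B=2048/1991 C=1024/1277 D=2381824/666985 G=2709504/1304105 H=1024/1991] → run H
t=6: vr[B=2048/1991 C=1024/1277 D=2381824/666985 G=2709504/1304105 H=3346432/2542507] → run C
t=7: vr[B=2048/1991 C=2048/1277 D=2381824/666985 G=2709504/1304105 H=3346432/2542507] → run B
t=8: vr[B=3072/1991 C=2048/1277 D=2381824/666985 G=2709504/1304105 H=3346432/2542507] → run H
t=9: vr[B=3072/1991 C=2048/1277 D=2381824/666985 G=2709504/1304105] → run B
t=10: vr[B=4096/1991 C=2048/1277 D=2381824/666985 G=2709504/1304105] → run C
t=11: vr[B=4096/1991 C=3072/1277 D=2381824/666985 G=2709504/1304105] → run B
t=12: vr[B=5120/1991 C=3072/1277 D=2381824/666985 G=2709504/1304105] → run G
t=13: vr[B=5120/1991 C=3072/1277 D=2381824/666985 G=4748288/1304105] → run C
t=14: vr[B=5120/1991 C=4096/1277 D=2381824/666985 G=4748288/1304105] → run B
t=15: vr[B=6144/1991 C=4096/1277 D=2381824/666985 G=4748288/1304105] → run B
t=16: vr[C=4096/1277 D=2381824/666985 G=4748288/1304105] → run C
t=17: vr[C=5120/1277 D=2381824/666985 G=4748288/1304105] → run D
t=18: vr[C=5120/1277 D=4420608/666985 G=4748288/1304105] → run G
t=19: vr[C=5120/1277 D=4420608/666985] → run C
t=20: vr[D=4420608/666985] → run D
t=21: vr[D=6459392/666985] → run D
t=22: vr[D=8498176/666985] → run D
t=23: vr[D=2107392/133397] → run D
t=24: vr[D=12575744/666985] → run D
t=25: (idle)
t=26: (idle)
t=27: (idle)
t=28: (idle)

context switches = 20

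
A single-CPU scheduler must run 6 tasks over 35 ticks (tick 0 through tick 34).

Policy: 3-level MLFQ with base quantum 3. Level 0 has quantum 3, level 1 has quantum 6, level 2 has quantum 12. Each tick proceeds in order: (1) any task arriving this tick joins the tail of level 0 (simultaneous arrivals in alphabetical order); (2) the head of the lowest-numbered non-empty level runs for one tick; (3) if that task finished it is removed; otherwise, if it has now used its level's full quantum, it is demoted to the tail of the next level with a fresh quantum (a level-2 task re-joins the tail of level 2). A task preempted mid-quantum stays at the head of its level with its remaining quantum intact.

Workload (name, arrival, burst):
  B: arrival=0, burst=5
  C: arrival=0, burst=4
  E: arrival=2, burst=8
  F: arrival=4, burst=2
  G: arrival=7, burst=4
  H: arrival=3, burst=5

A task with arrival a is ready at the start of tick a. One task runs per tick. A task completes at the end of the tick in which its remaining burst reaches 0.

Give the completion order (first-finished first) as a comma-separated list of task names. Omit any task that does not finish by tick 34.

t=0: L0/L1/L2 = BC/-/- → run B
t=1: L0/L1/L2 = BC/-/- → run B
t=2: L0/L1/L2 = BCE/-/- → run B
t=3: L0/L1/L2 = CEH/B/- → run C
t=4: L0/L1/L2 = CEHF/B/- → run C
t=5: L0/L1/L2 = CEHF/B/- → run C
t=6: L0/L1/L2 = EHF/BC/- → run E
t=7: L0/L1/L2 = EHFG/BC/- → run E
t=8: L0/L1/L2 = EHFG/BC/- → run E
t=9: L0/L1/L2 = HFG/BCE/- → run H
t=10: L0/L1/L2 = HFG/BCE/- → run H
t=11: L0/L1/L2 = HFG/BCE/- → run H
t=12: L0/L1/L2 = FG/BCEH/- → run F
t=13: L0/L1/L2 = FG/BCEH/- → run F
t=14: L0/L1/L2 = G/BCEH/- → run G
t=15: L0/L1/L2 = G/BCEH/- → run G
t=16: L0/L1/L2 = G/BCEH/- → run G
t=17: L0/L1/L2 = -/BCEHG/- → run B
t=18: L0/L1/L2 = -/BCEHG/- → run B
t=19: L0/L1/L2 = -/CEHG/- → run C
t=20: L0/L1/L2 = -/EHG/- → run E
t=21: L0/L1/L2 = -/EHG/- → run E
t=22: L0/L1/L2 = -/EHG/- → run E
t=23: L0/L1/L2 = -/EHG/- → run E
t=24: L0/L1/L2 = -/EHG/- → run E
t=25: L0/L1/L2 = -/HG/- → run H
t=26: L0/L1/L2 = -/HG/- → run H
t=27: L0/L1/L2 = -/G/- → run G
t=28: (idle)
t=29: (idle)
t=30: (idle)
t=31: (idle)
t=32: (idle)
t=33: (idle)
t=34: (idle)

completion order = F, B, C, E, H, G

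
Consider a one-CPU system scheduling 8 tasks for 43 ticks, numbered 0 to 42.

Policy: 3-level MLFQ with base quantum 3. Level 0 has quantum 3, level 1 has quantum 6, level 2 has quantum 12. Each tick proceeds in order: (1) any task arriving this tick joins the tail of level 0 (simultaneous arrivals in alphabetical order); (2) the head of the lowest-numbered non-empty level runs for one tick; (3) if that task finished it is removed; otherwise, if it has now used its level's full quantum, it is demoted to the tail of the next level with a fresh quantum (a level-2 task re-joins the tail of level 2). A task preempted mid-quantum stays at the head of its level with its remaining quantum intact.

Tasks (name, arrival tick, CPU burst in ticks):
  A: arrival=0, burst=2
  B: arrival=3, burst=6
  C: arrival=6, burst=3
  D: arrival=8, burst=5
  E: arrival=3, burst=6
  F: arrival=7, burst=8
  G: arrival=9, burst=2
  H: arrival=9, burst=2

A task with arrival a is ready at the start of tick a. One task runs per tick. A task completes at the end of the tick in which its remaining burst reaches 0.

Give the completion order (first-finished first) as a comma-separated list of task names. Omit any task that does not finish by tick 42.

completion order = A, C, G, H, B, E, F, D

t=0: L0/L1/L2 = A/-/- → run A
t=1: L0/L1/L2 = A/-/- → run A
t=2: (idle)
t=3: L0/L1/L2 = BE/-/- → run B
t=4: L0/L1/L2 = BE/-/- → run B
t=5: L0/L1/L2 = BE/-/- → run B
t=6: L0/L1/L2 = EC/B/- → run E
t=7: L0/L1/L2 = ECF/B/- → run E
t=8: L0/L1/L2 = ECFD/B/- → run E
t=9: L0/L1/L2 = CFDGH/BE/- → run C
t=10: L0/L1/L2 = CFDGH/BE/- → run C
t=11: L0/L1/L2 = CFDGH/BE/- → run C
t=12: L0/L1/L2 = FDGH/BE/- → run F
t=13: L0/L1/L2 = FDGH/BE/- → run F
t=14: L0/L1/L2 = FDGH/BE/- → run F
t=15: L0/L1/L2 = DGH/BEF/- → run D
t=16: L0/L1/L2 = DGH/BEF/- → run D
t=17: L0/L1/L2 = DGH/BEF/- → run D
t=18: L0/L1/L2 = GH/BEFD/- → run G
t=19: L0/L1/L2 = GH/BEFD/- → run G
t=20: L0/L1/L2 = H/BEFD/- → run H
t=21: L0/L1/L2 = H/BEFD/- → run H
t=22: L0/L1/L2 = -/BEFD/- → run B
t=23: L0/L1/L2 = -/BEFD/- → run B
t=24: L0/L1/L2 = -/BEFD/- → run B
t=25: L0/L1/L2 = -/EFD/- → run E
t=26: L0/L1/L2 = -/EFD/- → run E
t=27: L0/L1/L2 = -/EFD/- → run E
t=28: L0/L1/L2 = -/FD/- → run F
t=29: L0/L1/L2 = -/FD/- → run F
t=30: L0/L1/L2 = -/FD/- → run F
t=31: L0/L1/L2 = -/FD/- → run F
t=32: L0/L1/L2 = -/FD/- → run F
t=33: L0/L1/L2 = -/D/- → run D
t=34: L0/L1/L2 = -/D/- → run D
t=35: (idle)
t=36: (idle)
t=37: (idle)
t=38: (idle)
t=39: (idle)
t=40: (idle)
t=41: (idle)
t=42: (idle)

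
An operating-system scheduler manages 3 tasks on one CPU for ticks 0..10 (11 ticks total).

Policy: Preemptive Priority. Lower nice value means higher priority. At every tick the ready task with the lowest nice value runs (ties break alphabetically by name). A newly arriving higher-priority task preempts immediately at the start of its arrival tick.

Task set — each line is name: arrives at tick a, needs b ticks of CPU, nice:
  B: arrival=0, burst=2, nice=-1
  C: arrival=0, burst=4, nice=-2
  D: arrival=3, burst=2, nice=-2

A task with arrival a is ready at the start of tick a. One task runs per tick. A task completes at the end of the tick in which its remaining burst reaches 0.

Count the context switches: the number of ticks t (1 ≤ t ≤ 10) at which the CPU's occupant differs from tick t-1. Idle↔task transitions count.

t=0: ready={B,C} → run C
t=1: ready={B,C} → run C
t=2: ready={B,C} → run C
t=3: ready={B,C,D} → run C
t=4: ready={B,D} → run D
t=5: ready={B,D} → run D
t=6: ready={B} → run B
t=7: ready={B} → run B
t=8: (idle)
t=9: (idle)
t=10: (idle)

context switches = 3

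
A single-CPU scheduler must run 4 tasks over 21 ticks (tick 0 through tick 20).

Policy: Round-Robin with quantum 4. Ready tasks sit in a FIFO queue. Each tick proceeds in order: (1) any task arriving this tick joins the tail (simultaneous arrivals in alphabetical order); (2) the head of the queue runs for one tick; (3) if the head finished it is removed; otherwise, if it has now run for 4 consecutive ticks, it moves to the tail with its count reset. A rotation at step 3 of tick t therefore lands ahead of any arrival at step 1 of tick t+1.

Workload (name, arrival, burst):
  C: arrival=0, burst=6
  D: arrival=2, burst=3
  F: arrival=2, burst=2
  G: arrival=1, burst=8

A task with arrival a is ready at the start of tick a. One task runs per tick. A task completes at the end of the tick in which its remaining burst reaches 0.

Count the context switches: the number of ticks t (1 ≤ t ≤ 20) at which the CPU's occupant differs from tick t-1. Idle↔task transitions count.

context switches = 6

t=0: queue=[C] q_used=0 → run C
t=1: queue=[C,G] q_used=1 → run C
t=2: queue=[C,G,D,F] q_used=2 → run C
t=3: queue=[C,G,D,F] q_used=3 → run C
t=4: queue=[G,D,F,C] q_used=0 → run G
t=5: queue=[G,D,F,C] q_used=1 → run G
t=6: queue=[G,D,F,C] q_used=2 → run G
t=7: queue=[G,D,F,C] q_used=3 → run G
t=8: queue=[D,F,C,G] q_used=0 → run D
t=9: queue=[D,F,C,G] q_used=1 → run D
t=10: queue=[D,F,C,G] q_used=2 → run D
t=11: queue=[F,C,G] q_used=0 → run F
t=12: queue=[F,C,G] q_used=1 → run F
t=13: queue=[C,G] q_used=0 → run C
t=14: queue=[C,G] q_used=1 → run C
t=15: queue=[G] q_used=0 → run G
t=16: queue=[G] q_used=1 → run G
t=17: queue=[G] q_used=2 → run G
t=18: queue=[G] q_used=3 → run G
t=19: (idle)
t=20: (idle)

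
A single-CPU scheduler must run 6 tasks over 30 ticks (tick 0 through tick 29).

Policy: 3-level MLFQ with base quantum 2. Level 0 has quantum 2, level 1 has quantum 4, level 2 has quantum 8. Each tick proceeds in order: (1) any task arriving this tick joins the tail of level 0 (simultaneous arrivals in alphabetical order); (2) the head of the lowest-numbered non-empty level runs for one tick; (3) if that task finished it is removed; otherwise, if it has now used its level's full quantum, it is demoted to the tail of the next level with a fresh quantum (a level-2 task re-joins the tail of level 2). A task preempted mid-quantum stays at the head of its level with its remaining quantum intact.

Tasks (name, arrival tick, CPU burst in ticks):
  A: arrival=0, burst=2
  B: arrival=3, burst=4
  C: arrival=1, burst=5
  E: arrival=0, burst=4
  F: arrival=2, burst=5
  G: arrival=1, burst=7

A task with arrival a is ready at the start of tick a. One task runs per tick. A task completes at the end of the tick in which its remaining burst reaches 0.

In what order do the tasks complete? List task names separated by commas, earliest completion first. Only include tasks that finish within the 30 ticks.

t=0: L0/L1/L2 = AE/-/- → run A
t=1: L0/L1/L2 = AECG/-/- → run A
t=2: L0/L1/L2 = ECGF/-/- → run E
t=3: L0/L1/L2 = ECGFB/-/- → run E
t=4: L0/L1/L2 = CGFB/E/- → run C
t=5: L0/L1/L2 = CGFB/E/- → run C
t=6: L0/L1/L2 = GFB/EC/- → run G
t=7: L0/L1/L2 = GFB/EC/- → run G
t=8: L0/L1/L2 = FB/ECG/- → run F
t=9: L0/L1/L2 = FB/ECG/- → run F
t=10: L0/L1/L2 = B/ECGF/- → run B
t=11: L0/L1/L2 = B/ECGF/- → run B
t=12: L0/L1/L2 = -/ECGFB/- → run E
t=13: L0/L1/L2 = -/ECGFB/- → run E
t=14: L0/L1/L2 = -/CGFB/- → run C
t=15: L0/L1/L2 = -/CGFB/- → run C
t=16: L0/L1/L2 = -/CGFB/- → run C
t=17: L0/L1/L2 = -/GFB/- → run G
t=18: L0/L1/L2 = -/GFB/- → run G
t=19: L0/L1/L2 = -/GFB/- → run G
t=20: L0/L1/L2 = -/GFB/- → run G
t=21: L0/L1/L2 = -/FB/G → run F
t=22: L0/L1/L2 = -/FB/G → run F
t=23: L0/L1/L2 = -/FB/G → run F
t=24: L0/L1/L2 = -/B/G → run B
t=25: L0/L1/L2 = -/B/G → run B
t=26: L0/L1/L2 = -/-/G → run G
t=27: (idle)
t=28: (idle)
t=29: (idle)

completion order = A, E, C, F, B, G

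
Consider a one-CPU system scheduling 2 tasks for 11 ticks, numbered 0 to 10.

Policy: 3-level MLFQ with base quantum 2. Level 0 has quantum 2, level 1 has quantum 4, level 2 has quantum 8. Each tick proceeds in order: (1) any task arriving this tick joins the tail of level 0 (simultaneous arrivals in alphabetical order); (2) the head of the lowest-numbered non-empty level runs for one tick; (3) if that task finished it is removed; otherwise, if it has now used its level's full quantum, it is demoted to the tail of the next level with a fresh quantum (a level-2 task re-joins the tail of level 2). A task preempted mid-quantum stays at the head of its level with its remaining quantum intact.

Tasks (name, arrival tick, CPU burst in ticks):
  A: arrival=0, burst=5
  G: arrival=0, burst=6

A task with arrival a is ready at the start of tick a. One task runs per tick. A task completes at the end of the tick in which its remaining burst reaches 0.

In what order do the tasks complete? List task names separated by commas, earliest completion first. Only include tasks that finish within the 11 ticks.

t=0: L0/L1/L2 = AG/-/- → run A
t=1: L0/L1/L2 = AG/-/- → run A
t=2: L0/L1/L2 = G/A/- → run G
t=3: L0/L1/L2 = G/A/- → run G
t=4: L0/L1/L2 = -/AG/- → run A
t=5: L0/L1/L2 = -/AG/- → run A
t=6: L0/L1/L2 = -/AG/- → run A
t=7: L0/L1/L2 = -/G/- → run G
t=8: L0/L1/L2 = -/G/- → run G
t=9: L0/L1/L2 = -/G/- → run G
t=10: L0/L1/L2 = -/G/- → run G

completion order = A, G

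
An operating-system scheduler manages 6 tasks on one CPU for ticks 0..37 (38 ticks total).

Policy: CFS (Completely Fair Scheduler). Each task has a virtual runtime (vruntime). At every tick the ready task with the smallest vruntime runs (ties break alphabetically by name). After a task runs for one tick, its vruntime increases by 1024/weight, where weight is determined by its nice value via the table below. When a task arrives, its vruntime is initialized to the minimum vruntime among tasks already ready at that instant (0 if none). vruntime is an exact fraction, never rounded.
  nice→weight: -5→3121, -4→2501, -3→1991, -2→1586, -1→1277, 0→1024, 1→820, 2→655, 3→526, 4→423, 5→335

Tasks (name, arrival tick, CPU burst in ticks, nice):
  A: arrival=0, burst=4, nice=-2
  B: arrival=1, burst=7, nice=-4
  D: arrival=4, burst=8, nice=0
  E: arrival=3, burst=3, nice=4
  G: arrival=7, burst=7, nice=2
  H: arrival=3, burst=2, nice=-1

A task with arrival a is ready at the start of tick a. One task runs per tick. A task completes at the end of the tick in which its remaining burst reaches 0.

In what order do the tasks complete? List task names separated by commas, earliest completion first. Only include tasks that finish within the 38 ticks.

completion order = H, A, B, E, D, G

t=0: vr[A=0] → run A
t=1: vr[A=512/793 B=512/793] → run A
t=2: vr[A=1024/793 B=512/793] → run B
t=3: vr[A=1024/793 B=34304/32513 E=34304/32513 H=34304/32513] → run B
t=4: vr[A=1024/793 B=47616/32513 D=34304/32513 E=34304/32513 H=34304/32513] → run D
t=5: vr[A=1024/793 B=47616/32513 D=66817/32513 E=34304/32513 H=34304/32513] → run E
t=6: vr[A=1024/793 B=47616/32513 D=66817/32513 E=47803904/13752999 H=34304/32513] → run H
t=7: vr[A=1024/793 B=47616/32513 D=66817/32513 E=47803904/13752999 G=1024/793 H=77099520/41519101] → run A
t=8: vr[A=1536/793 B=47616/32513 D=66817/32513 E=47803904/13752999 G=1024/793 H=77099520/41519101] → run G
t=9: vr[A=1536/793 B=47616/32513 D=66817/32513 E=47803904/13752999 G=1482752/519415 H=77099520/41519101] → run B
t=10: vr[A=1536/793 B=60928/32513 D=66817/32513 E=47803904/13752999 G=1482752/519415 H=77099520/41519101] → run H
t=11: vr[A=1536/793 B=60928/32513 D=66817/32513 E=47803904/13752999 G=1482752/519415] → run B
t=12: vr[A=1536/793 B=74240/32513 D=66817/32513 E=47803904/13752999 G=1482752/519415] → run A
t=13: vr[B=74240/32513 D=66817/32513 E=47803904/13752999 G=1482752/519415] → run D
t=14: vr[B=74240/32513 D=99330/32513 E=47803904/13752999 G=1482752/519415] → run B
t=15: vr[B=87552/32513 D=99330/32513 E=47803904/13752999 G=1482752/519415] → run B
t=16: vr[B=100864/32513 D=99330/32513 E=47803904/13752999 G=1482752/519415] → run G
t=17: vr[B=100864/32513 D=99330/32513 E=47803904/13752999 G=2294784/519415] → run D
t=18: vr[B=100864/32513 D=131843/32513 E=47803904/13752999 G=2294784/519415] → run B
t=19: vr[D=131843/32513 E=47803904/13752999 G=2294784/519415] → run E
t=20: vr[D=131843/32513 E=81097216/13752999 G=2294784/519415] → run D
t=21: vr[D=164356/32513 E=81097216/13752999 G=2294784/519415] → run G
t=22: vr[D=164356/32513 E=81097216/13752999 G=3106816/519415] → run D
t=23: vr[D=196869/32513 E=81097216/13752999 G=3106816/519415] → run E
t=24: vr[D=196869/32513 G=3106816/519415] → run G
t=25: vr[D=196869/32513 G=3918848/519415] → run D
t=26: vr[D=229382/32513 G=3918848/519415] → run D
t=27: vr[D=261895/32513 G=3918848/519415] → run G
t=28: vr[D=261895/32513 G=946176/103883] → run D
t=29: vr[G=946176/103883] → run G
t=30: vr[G=5542912/519415] → run G
t=31: (idle)
t=32: (idle)
t=33: (idle)
t=34: (idle)
t=35: (idle)
t=36: (idle)
t=37: (idle)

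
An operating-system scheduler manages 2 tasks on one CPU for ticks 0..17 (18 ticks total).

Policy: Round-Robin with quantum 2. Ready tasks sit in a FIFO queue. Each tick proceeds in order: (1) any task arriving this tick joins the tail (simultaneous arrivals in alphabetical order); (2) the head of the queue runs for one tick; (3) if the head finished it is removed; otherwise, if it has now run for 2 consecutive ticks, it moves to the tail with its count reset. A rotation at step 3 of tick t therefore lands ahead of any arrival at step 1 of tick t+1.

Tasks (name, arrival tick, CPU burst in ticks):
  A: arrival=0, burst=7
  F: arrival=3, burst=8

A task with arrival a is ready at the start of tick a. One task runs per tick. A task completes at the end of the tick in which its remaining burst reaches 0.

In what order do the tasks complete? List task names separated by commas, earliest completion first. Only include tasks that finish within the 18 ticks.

t=0: queue=[A] q_used=0 → run A
t=1: queue=[A] q_used=1 → run A
t=2: queue=[A] q_used=0 → run A
t=3: queue=[A,F] q_used=1 → run A
t=4: queue=[F,A] q_used=0 → run F
t=5: queue=[F,A] q_used=1 → run F
t=6: queue=[A,F] q_used=0 → run A
t=7: queue=[A,F] q_used=1 → run A
t=8: queue=[F,A] q_used=0 → run F
t=9: queue=[F,A] q_used=1 → run F
t=10: queue=[A,F] q_used=0 → run A
t=11: queue=[F] q_used=0 → run F
t=12: queue=[F] q_used=1 → run F
t=13: queue=[F] q_used=0 → run F
t=14: queue=[F] q_used=1 → run F
t=15: (idle)
t=16: (idle)
t=17: (idle)

completion order = A, F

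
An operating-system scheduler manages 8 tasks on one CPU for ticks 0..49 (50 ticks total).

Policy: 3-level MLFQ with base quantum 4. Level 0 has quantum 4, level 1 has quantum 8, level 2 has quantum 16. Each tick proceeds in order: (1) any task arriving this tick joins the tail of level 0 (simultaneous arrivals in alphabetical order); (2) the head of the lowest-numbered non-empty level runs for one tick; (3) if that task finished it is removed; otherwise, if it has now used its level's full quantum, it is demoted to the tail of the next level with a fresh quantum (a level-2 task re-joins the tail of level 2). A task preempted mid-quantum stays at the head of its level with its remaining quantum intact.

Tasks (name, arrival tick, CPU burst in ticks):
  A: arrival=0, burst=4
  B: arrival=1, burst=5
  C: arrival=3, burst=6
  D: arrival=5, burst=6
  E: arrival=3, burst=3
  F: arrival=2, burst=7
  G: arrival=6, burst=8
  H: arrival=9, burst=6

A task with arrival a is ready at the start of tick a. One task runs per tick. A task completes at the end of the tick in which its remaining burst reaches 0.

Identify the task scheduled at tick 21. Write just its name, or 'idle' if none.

t=0: L0/L1/L2 = A/-/- → run A
t=1: L0/L1/L2 = AB/-/- → run A
t=2: L0/L1/L2 = ABF/-/- → run A
t=3: L0/L1/L2 = ABFCE/-/- → run A
t=4: L0/L1/L2 = BFCE/-/- → run B
t=5: L0/L1/L2 = BFCED/-/- → run B
t=6: L0/L1/L2 = BFCEDG/-/- → run B
t=7: L0/L1/L2 = BFCEDG/-/- → run B
t=8: L0/L1/L2 = FCEDG/B/- → run F
t=9: L0/L1/L2 = FCEDGH/B/- → run F
t=10: L0/L1/L2 = FCEDGH/B/- → run F
t=11: L0/L1/L2 = FCEDGH/B/- → run F
t=12: L0/L1/L2 = CEDGH/BF/- → run C
t=13: L0/L1/L2 = CEDGH/BF/- → run C
t=14: L0/L1/L2 = CEDGH/BF/- → run C
t=15: L0/L1/L2 = CEDGH/BF/- → run C
t=16: L0/L1/L2 = EDGH/BFC/- → run E
t=17: L0/L1/L2 = EDGH/BFC/- → run E
t=18: L0/L1/L2 = EDGH/BFC/- → run E
t=19: L0/L1/L2 = DGH/BFC/- → run D
t=20: L0/L1/L2 = DGH/BFC/- → run D
t=21: L0/L1/L2 = DGH/BFC/- → run D
t=22: L0/L1/L2 = DGH/BFC/- → run D
t=23: L0/L1/L2 = GH/BFCD/- → run G
t=24: L0/L1/L2 = GH/BFCD/- → run G
t=25: L0/L1/L2 = GH/BFCD/- → run G
t=26: L0/L1/L2 = GH/BFCD/- → run G
t=27: L0/L1/L2 = H/BFCDG/- → run H
t=28: L0/L1/L2 = H/BFCDG/- → run H
t=29: L0/L1/L2 = H/BFCDG/- → run H
t=30: L0/L1/L2 = H/BFCDG/- → run H
t=31: L0/L1/L2 = -/BFCDGH/- → run B
t=32: L0/L1/L2 = -/FCDGH/- → run F
t=33: L0/L1/L2 = -/FCDGH/- → run F
t=34: L0/L1/L2 = -/FCDGH/- → run F
t=35: L0/L1/L2 = -/CDGH/- → run C
t=36: L0/L1/L2 = -/CDGH/- → run C
t=37: L0/L1/L2 = -/DGH/- → run D
t=38: L0/L1/L2 = -/DGH/- → run D
t=39: L0/L1/L2 = -/GH/- → run G
t=40: L0/L1/L2 = -/GH/- → run G
t=41: L0/L1/L2 = -/GH/- → run G
t=42: L0/L1/L2 = -/GH/- → run G
t=43: L0/L1/L2 = -/H/- → run H
t=44: L0/L1/L2 = -/H/- → run H
t=45: (idle)
t=46: (idle)
t=47: (idle)
t=48: (idle)
t=49: (idle)

running at tick 21 = D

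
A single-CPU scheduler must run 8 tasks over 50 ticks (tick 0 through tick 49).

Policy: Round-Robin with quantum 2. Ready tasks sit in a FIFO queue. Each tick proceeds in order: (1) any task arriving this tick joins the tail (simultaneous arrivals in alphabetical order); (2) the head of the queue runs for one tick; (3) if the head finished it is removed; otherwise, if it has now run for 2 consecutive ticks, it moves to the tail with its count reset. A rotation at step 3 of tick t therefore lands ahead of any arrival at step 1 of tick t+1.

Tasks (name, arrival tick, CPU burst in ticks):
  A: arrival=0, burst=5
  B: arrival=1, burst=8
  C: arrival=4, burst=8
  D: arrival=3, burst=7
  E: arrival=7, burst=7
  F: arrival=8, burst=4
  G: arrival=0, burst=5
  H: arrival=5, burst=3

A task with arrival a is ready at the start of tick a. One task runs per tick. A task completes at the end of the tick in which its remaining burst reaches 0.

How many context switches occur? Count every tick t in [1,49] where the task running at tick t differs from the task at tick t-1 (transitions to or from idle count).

context switches = 26

t=0: queue=[A,G] q_used=0 → run A
t=1: queue=[A,G,B] q_used=1 → run A
t=2: queue=[G,B,A] q_used=0 → run G
t=3: queue=[G,B,A,D] q_used=1 → run G
t=4: queue=[B,A,D,G,C] q_used=0 → run B
t=5: queue=[B,A,D,G,C,H] q_used=1 → run B
t=6: queue=[A,D,G,C,H,B] q_used=0 → run A
t=7: queue=[A,D,G,C,H,B,E] q_used=1 → run A
t=8: queue=[D,G,C,H,B,E,A,F] q_used=0 → run D
t=9: queue=[D,G,C,H,B,E,A,F] q_used=1 → run D
t=10: queue=[G,C,H,B,E,A,F,D] q_used=0 → run G
t=11: queue=[G,C,H,B,E,A,F,D] q_used=1 → run G
t=12: queue=[C,H,B,E,A,F,D,G] q_used=0 → run C
t=13: queue=[C,H,B,E,A,F,D,G] q_used=1 → run C
t=14: queue=[H,B,E,A,F,D,G,C] q_used=0 → run H
t=15: queue=[H,B,E,A,F,D,G,C] q_used=1 → run H
t=16: queue=[B,E,A,F,D,G,C,H] q_used=0 → run B
t=17: queue=[B,E,A,F,D,G,C,H] q_used=1 → run B
t=18: queue=[E,A,F,D,G,C,H,B] q_used=0 → run E
t=19: queue=[E,A,F,D,G,C,H,B] q_used=1 → run E
t=20: queue=[A,F,D,G,C,H,B,E] q_used=0 → run A
t=21: queue=[F,D,G,C,H,B,E] q_used=0 → run F
t=22: queue=[F,D,G,C,H,B,E] q_used=1 → run F
t=23: queue=[D,G,C,H,B,E,F] q_used=0 → run D
t=24: queue=[D,G,C,H,B,E,F] q_used=1 → run D
t=25: queue=[G,C,H,B,E,F,D] q_used=0 → run G
t=26: queue=[C,H,B,E,F,D] q_used=0 → run C
t=27: queue=[C,H,B,E,F,D] q_used=1 → run C
t=28: queue=[H,B,E,F,D,C] q_used=0 → run H
t=29: queue=[B,E,F,D,C] q_used=0 → run B
t=30: queue=[B,E,F,D,C] q_used=1 → run B
t=31: queue=[E,F,D,C,B] q_used=0 → run E
t=32: queue=[E,F,D,C,B] q_used=1 → run E
t=33: queue=[F,D,C,B,E] q_used=0 → run F
t=34: queue=[F,D,C,B,E] q_used=1 → run F
t=35: queue=[D,C,B,E] q_used=0 → run D
t=36: queue=[D,C,B,E] q_used=1 → run D
t=37: queue=[C,B,E,D] q_used=0 → run C
t=38: queue=[C,B,E,D] q_used=1 → run C
t=39: queue=[B,E,D,C] q_used=0 → run B
t=40: queue=[B,E,D,C] q_used=1 → run B
t=41: queue=[E,D,C] q_used=0 → run E
t=42: queue=[E,D,C] q_used=1 → run E
t=43: queue=[D,C,E] q_used=0 → run D
t=44: queue=[C,E] q_used=0 → run C
t=45: queue=[C,E] q_used=1 → run C
t=46: queue=[E] q_used=0 → run E
t=47: (idle)
t=48: (idle)
t=49: (idle)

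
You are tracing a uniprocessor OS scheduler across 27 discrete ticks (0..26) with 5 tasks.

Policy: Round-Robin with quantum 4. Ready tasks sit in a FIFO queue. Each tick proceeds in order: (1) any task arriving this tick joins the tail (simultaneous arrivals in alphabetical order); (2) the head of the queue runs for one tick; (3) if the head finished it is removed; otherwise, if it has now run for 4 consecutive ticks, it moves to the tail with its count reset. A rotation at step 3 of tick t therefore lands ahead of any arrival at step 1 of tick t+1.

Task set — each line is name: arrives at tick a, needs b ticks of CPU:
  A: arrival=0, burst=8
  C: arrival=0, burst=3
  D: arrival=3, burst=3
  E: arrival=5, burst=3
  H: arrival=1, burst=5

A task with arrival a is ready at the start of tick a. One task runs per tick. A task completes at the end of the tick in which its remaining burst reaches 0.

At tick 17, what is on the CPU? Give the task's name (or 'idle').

running at tick 17 = A

t=0: queue=[A,C] q_used=0 → run A
t=1: queue=[A,C,H] q_used=1 → run A
t=2: queue=[A,C,H] q_used=2 → run A
t=3: queue=[A,C,H,D] q_used=3 → run A
t=4: queue=[C,H,D,A] q_used=0 → run C
t=5: queue=[C,H,D,A,E] q_used=1 → run C
t=6: queue=[C,H,D,A,E] q_used=2 → run C
t=7: queue=[H,D,A,E] q_used=0 → run H
t=8: queue=[H,D,A,E] q_used=1 → run H
t=9: queue=[H,D,A,E] q_used=2 → run H
t=10: queue=[H,D,A,E] q_used=3 → run H
t=11: queue=[D,A,E,H] q_used=0 → run D
t=12: queue=[D,A,E,H] q_used=1 → run D
t=13: queue=[D,A,E,H] q_used=2 → run D
t=14: queue=[A,E,H] q_used=0 → run A
t=15: queue=[A,E,H] q_used=1 → run A
t=16: queue=[A,E,H] q_used=2 → run A
t=17: queue=[A,E,H] q_used=3 → run A
t=18: queue=[E,H] q_used=0 → run E
t=19: queue=[E,H] q_used=1 → run E
t=20: queue=[E,H] q_used=2 → run E
t=21: queue=[H] q_used=0 → run H
t=22: (idle)
t=23: (idle)
t=24: (idle)
t=25: (idle)
t=26: (idle)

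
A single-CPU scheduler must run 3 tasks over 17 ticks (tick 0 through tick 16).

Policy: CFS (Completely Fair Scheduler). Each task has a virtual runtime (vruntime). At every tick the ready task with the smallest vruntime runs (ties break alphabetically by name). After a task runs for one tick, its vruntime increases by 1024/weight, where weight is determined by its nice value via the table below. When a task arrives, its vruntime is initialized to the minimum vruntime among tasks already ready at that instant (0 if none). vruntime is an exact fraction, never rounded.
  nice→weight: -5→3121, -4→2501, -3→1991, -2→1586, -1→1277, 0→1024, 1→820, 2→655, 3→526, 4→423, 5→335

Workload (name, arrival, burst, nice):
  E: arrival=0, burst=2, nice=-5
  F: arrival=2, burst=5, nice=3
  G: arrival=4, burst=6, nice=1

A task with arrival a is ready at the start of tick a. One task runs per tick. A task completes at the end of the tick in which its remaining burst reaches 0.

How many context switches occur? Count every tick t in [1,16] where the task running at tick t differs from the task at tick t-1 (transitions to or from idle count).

context switches = 7

t=0: vr[E=0] → run E
t=1: vr[E=1024/3121] → run E
t=2: vr[F=0] → run F
t=3: vr[F=512/263] → run F
t=4: vr[F=1024/263 G=1024/263] → run F
t=5: vr[F=1536/263 G=1024/263] → run G
t=6: vr[F=1536/263 G=277248/53915] → run G
t=7: vr[F=1536/263 G=344576/53915] → run F
t=8: vr[F=2048/263 G=344576/53915] → run G
t=9: vr[F=2048/263 G=411904/53915] → run G
t=10: vr[F=2048/263 G=479232/53915] → run F
t=11: vr[G=479232/53915] → run G
t=12: vr[G=109312/10783] → run G
t=13: (idle)
t=14: (idle)
t=15: (idle)
t=16: (idle)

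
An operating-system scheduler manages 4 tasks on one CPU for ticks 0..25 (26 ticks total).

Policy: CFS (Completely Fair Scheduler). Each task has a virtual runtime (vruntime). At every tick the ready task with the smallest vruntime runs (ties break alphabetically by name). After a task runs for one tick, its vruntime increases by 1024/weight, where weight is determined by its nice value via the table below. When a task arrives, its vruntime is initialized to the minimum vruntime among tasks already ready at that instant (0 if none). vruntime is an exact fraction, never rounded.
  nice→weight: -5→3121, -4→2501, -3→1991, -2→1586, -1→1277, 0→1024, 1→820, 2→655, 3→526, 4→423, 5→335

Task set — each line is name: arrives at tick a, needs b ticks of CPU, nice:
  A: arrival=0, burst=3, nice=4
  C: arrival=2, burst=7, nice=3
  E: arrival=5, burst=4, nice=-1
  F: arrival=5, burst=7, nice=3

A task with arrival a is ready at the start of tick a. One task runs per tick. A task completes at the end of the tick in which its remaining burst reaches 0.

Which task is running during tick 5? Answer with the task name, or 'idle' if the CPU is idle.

running at tick 5 = C

t=0: vr[A=0] → run A
t=1: vr[A=1024/423] → run A
t=2: vr[A=2048/423 C=2048/423] → run A
t=3: vr[C=2048/423] → run C
t=4: vr[C=755200/111249] → run C
t=5: vr[C=971776/111249 E=971776/111249 F=971776/111249] → run C
t=6: vr[C=1188352/111249 E=971776/111249 F=971776/111249] → run E
t=7: vr[C=1188352/111249 E=1354876928/142064973 F=971776/111249] → run F
t=8: vr[C=1188352/111249 E=1354876928/142064973 F=1188352/111249] → run E
t=9: vr[C=1188352/111249 E=1468795904/142064973 F=1188352/111249] → run E
t=10: vr[C=1188352/111249 E=1582714880/142064973 F=1188352/111249] → run C
t=11: vr[C=1404928/111249 E=1582714880/142064973 F=1188352/111249] → run F
t=12: vr[C=1404928/111249 E=1582714880/142064973 F=1404928/111249] → run E
t=13: vr[C=1404928/111249 F=1404928/111249] → run C
t=14: vr[C=1621504/111249 F=1404928/111249] → run F
t=15: vr[C=1621504/111249 F=1621504/111249] → run C
t=16: vr[C=1838080/111249 F=1621504/111249] → run F
t=17: vr[C=1838080/111249 F=1838080/111249] → run C
t=18: vr[F=1838080/111249] → run F
t=19: vr[F=2054656/111249] → run F
t=20: vr[F=2271232/111249] → run F
t=21: (idle)
t=22: (idle)
t=23: (idle)
t=24: (idle)
t=25: (idle)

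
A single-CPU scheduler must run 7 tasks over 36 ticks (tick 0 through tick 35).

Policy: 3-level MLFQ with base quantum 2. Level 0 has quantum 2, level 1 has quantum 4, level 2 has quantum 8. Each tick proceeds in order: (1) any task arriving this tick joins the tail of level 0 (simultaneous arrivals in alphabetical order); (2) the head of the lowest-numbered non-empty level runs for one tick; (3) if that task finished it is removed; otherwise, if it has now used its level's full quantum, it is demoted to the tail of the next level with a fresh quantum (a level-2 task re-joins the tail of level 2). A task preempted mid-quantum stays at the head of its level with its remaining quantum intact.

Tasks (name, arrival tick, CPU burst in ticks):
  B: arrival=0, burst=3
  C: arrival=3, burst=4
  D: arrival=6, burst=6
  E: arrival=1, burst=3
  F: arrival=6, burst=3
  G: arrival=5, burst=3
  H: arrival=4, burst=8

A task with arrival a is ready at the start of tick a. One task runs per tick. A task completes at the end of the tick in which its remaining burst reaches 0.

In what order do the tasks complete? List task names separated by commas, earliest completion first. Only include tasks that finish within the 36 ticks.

completion order = B, E, C, G, D, F, H

t=0: L0/L1/L2 = B/-/- → run B
t=1: L0/L1/L2 = BE/-/- → run B
t=2: L0/L1/L2 = E/B/- → run E
t=3: L0/L1/L2 = EC/B/- → run E
t=4: L0/L1/L2 = CH/BE/- → run C
t=5: L0/L1/L2 = CHG/BE/- → run C
t=6: L0/L1/L2 = HGDF/BEC/- → run H
t=7: L0/L1/L2 = HGDF/BEC/- → run H
t=8: L0/L1/L2 = GDF/BECH/- → run G
t=9: L0/L1/L2 = GDF/BECH/- → run G
t=10: L0/L1/L2 = DF/BECHG/- → run D
t=11: L0/L1/L2 = DF/BECHG/- → run D
t=12: L0/L1/L2 = F/BECHGD/- → run F
t=13: L0/L1/L2 = F/BECHGD/- → run F
t=14: L0/L1/L2 = -/BECHGDF/- → run B
t=15: L0/L1/L2 = -/ECHGDF/- → run E
t=16: L0/L1/L2 = -/CHGDF/- → run C
t=17: L0/L1/L2 = -/CHGDF/- → run C
t=18: L0/L1/L2 = -/HGDF/- → run H
t=19: L0/L1/L2 = -/HGDF/- → run H
t=20: L0/L1/L2 = -/HGDF/- → run H
t=21: L0/L1/L2 = -/HGDF/- → run H
t=22: L0/L1/L2 = -/GDF/H → run G
t=23: L0/L1/L2 = -/DF/H → run D
t=24: L0/L1/L2 = -/DF/H → run D
t=25: L0/L1/L2 = -/DF/H → run D
t=26: L0/L1/L2 = -/DF/H → run D
t=27: L0/L1/L2 = -/F/H → run F
t=28: L0/L1/L2 = -/-/H → run H
t=29: L0/L1/L2 = -/-/H → run H
t=30: (idle)
t=31: (idle)
t=32: (idle)
t=33: (idle)
t=34: (idle)
t=35: (idle)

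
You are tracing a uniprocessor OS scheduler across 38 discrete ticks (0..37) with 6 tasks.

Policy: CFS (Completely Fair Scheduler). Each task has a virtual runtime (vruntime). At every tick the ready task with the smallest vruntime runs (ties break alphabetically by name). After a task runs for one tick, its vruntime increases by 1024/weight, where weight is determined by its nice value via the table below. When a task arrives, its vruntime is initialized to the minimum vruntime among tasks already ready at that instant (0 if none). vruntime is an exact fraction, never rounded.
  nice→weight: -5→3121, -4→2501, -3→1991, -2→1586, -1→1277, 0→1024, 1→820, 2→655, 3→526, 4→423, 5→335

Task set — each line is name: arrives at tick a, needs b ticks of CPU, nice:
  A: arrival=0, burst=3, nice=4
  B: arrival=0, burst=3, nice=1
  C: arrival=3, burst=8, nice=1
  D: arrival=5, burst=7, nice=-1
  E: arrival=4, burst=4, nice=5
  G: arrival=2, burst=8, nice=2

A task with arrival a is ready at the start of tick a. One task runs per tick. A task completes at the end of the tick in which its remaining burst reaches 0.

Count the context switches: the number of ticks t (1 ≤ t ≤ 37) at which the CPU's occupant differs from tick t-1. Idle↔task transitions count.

t=0: vr[A=0 B=0] → run A
t=1: vr[A=1024/423 B=0] → run B
t=2: vr[A=1024/423 B=256/205 G=256/205] → run B
t=3: vr[A=1024/423 B=512/205 C=256/205 G=256/205] → run C
t=4: vr[A=1024/423 B=512/205 C=512/205 E=256/205 G=256/205] → run E
t=5: vr[A=1024/423 B=512/205 C=512/205 D=256/205 E=59136/13735 G=256/205] → run D
t=6: vr[A=1024/423 B=512/205 C=512/205 D=536832/261785 E=59136/13735 G=256/205] → run G
t=7: vr[A=1024/423 B=512/205 C=512/205 D=536832/261785 E=59136/13735 G=15104/5371] → run D
t=8: vr[A=1024/423 B=512/205 C=512/205 D=746752/261785 E=59136/13735 G=15104/5371] → run A
t=9: vr[A=2048/423 B=512/205 C=512/205 D=746752/261785 E=59136/13735 G=15104/5371] → run B
t=10: vr[A=2048/423 C=512/205 D=746752/261785 E=59136/13735 G=15104/5371] → run C
t=11: vr[A=2048/423 C=768/205 D=746752/261785 E=59136/13735 G=15104/5371] → run G
t=12: vr[A=2048/423 C=768/205 D=746752/261785 E=59136/13735 G=117504/26855] → run D
t=13: vr[A=2048/423 C=768/205 D=956672/261785 E=59136/13735 G=117504/26855] → run D
t=14: vr[A=2048/423 C=768/205 D=1166592/261785 E=59136/13735 G=117504/26855] → run C
t=15: vr[A=2048/423 C=1024/205 D=1166592/261785 E=59136/13735 G=117504/26855] → run E
t=16: vr[A=2048/423 C=1024/205 D=1166592/261785 E=20224/2747 G=117504/26855] → run G
t=17: vr[A=2048/423 C=1024/205 D=1166592/261785 E=20224/2747 G=159488/26855] → run D
t=18: vr[A=2048/423 C=1024/205 D=1376512/261785 E=20224/2747 G=159488/26855] → run A
t=19: vr[C=1024/205 D=1376512/261785 E=20224/2747 G=159488/26855] → run C
t=20: vr[C=256/41 D=1376512/261785 E=20224/2747 G=159488/26855] → run D
t=21: vr[C=256/41 D=1586432/261785 E=20224/2747 G=159488/26855] → run G
t=22: vr[C=256/41 D=1586432/261785 E=20224/2747 G=201472/26855] → run D
t=23: vr[C=256/41 E=20224/2747 G=201472/26855] → run C
t=24: vr[C=1536/205 E=20224/2747 G=201472/26855] → run E
t=25: vr[C=1536/205 E=143104/13735 G=201472/26855] → run C
t=26: vr[C=1792/205 E=143104/13735 G=201472/26855] → run G
t=27: vr[C=1792/205 E=143104/13735 G=243456/26855] → run C
t=28: vr[C=2048/205 E=143104/13735 G=243456/26855] → run G
t=29: vr[C=2048/205 E=143104/13735 G=57088/5371] → run C
t=30: vr[E=143104/13735 G=57088/5371] → run E
t=31: vr[G=57088/5371] → run G
t=32: vr[G=327424/26855] → run G
t=33: (idle)
t=34: (idle)
t=35: (idle)
t=36: (idle)
t=37: (idle)

context switches = 30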